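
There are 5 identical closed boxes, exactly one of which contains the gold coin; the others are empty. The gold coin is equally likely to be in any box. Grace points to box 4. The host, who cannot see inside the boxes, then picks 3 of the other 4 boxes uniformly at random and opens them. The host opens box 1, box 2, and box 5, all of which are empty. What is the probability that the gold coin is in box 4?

1/2

Consider each possible location of the gold coin in turn.
If it is in any of boxes 1, 2, and 5 (prior 1/5 each): that box was opened and seen not to hold the prize — ruled out; weight (1/5)·0 = 0 each.
If it is in either of boxes 3 and 4 (prior 1/5 each): the host picks exactly this set with probability 1/4 regardless, and none is the prize; weight (1/5)·(1/4) = 1/20 each.
The weights sum to 1/10.
So P(the gold coin in box 4 | the host opened box 1, box 2, and box 5) = (1/20) / (1/10) = 1/2.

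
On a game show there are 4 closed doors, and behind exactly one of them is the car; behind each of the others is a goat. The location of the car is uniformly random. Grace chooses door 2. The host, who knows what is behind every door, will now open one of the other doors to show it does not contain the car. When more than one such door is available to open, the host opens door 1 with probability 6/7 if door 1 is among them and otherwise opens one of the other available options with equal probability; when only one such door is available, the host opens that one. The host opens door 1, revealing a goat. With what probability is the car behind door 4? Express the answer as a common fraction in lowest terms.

1/3

Condition on the true location of the car.
If it is behind door 1 (prior 1/4): the host opened door 1, so this case is ruled out; weight (1/4)·0 = 0.
If it is behind any of doors 2, 3, and 4 (prior 1/4 each): door 1 is available, opened with probability 6/7; weight (1/4)·(6/7) = 3/14 each.
The weights sum to 9/14.
So P(the car behind door 4 | the host opened door 1) = (3/14) / (9/14) = 1/3.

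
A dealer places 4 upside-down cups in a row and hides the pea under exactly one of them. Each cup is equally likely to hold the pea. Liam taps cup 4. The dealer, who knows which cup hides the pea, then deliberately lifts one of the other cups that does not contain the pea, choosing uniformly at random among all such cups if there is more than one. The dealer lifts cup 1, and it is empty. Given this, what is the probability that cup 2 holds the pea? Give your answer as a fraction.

Consider each possible location of the pea in turn.
If it is under cup 1 (prior 1/4): the dealer opened cup 1, so this case is ruled out; weight (1/4)·0 = 0.
If it is under either of cups 2 and 3 (prior 1/4 each): the dealer has 2 equally likely choices, so probability 1/2; weight (1/4)·(1/2) = 1/8 each.
If it is under cup 4 (prior 1/4): the dealer has 3 equally likely choices, so probability 1/3; weight (1/4)·(1/3) = 1/12.
The weights sum to 1/3.
So P(the pea under cup 2 | the dealer opened cup 1) = (1/8) / (1/3) = 3/8.

3/8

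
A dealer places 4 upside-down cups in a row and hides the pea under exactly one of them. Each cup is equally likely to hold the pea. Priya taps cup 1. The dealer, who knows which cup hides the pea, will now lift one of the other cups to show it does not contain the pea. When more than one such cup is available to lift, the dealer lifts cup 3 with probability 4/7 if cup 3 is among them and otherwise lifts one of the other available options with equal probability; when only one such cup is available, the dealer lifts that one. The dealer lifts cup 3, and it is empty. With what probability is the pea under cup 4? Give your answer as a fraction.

Apply Bayes' rule, conditioning on where the pea actually is.
If it is under any of cups 1, 2, and 4 (prior 1/4 each): cup 3 is available, opened with probability 4/7; weight (1/4)·(4/7) = 1/7 each.
If it is under cup 3 (prior 1/4): the dealer opened cup 3, so this case is ruled out; weight (1/4)·0 = 0.
The weights sum to 3/7.
So P(the pea under cup 4 | the dealer opened cup 3) = (1/7) / (3/7) = 1/3.

1/3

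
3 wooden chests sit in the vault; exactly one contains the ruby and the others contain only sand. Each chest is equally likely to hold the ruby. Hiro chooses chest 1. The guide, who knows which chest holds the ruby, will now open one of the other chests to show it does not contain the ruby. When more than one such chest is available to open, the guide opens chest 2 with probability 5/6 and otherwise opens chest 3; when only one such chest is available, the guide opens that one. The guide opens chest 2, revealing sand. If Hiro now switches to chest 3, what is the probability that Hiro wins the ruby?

6/11

Consider each possible location of the ruby in turn.
If it is in chest 1 (prior 1/3): chest 2 is available, opened with probability 5/6; weight (1/3)·(5/6) = 5/18.
If it is in chest 2 (prior 1/3): the guide opened chest 2, so this case is ruled out; weight (1/3)·0 = 0.
If it is in chest 3 (prior 1/3): only chest 2 is available, probability 1; weight (1/3)·1 = 1/3.
The weights sum to 11/18.
So P(the ruby in chest 3 | the guide opened chest 2) = (1/3) / (11/18) = 6/11.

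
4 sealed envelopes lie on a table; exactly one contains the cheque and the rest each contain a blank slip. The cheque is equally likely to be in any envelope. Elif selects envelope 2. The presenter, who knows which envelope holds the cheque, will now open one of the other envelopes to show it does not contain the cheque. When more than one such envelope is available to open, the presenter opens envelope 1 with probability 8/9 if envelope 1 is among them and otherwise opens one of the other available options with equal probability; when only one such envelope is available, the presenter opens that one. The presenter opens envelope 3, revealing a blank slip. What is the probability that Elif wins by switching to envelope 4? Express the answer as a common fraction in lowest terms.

1/6

Apply Bayes' rule, conditioning on where the cheque actually is.
If it is in envelope 1 (prior 1/4): envelope 1 holds the prize so is unavailable; the presenter chooses uniformly among the 2 others, probability 1/2; weight (1/4)·(1/2) = 1/8.
If it is in envelope 2 (prior 1/4): envelope 1 is available but not opened; envelope 3 gets probability (1 − 8/9)/2 = 1/18; weight (1/4)·(1/18) = 1/72.
If it is in envelope 3 (prior 1/4): the presenter opened envelope 3, so this case is ruled out; weight (1/4)·0 = 0.
If it is in envelope 4 (prior 1/4): envelope 1 is available but not opened, probability 1/9; weight (1/4)·(1/9) = 1/36.
The weights sum to 1/6.
So P(the cheque in envelope 4 | the presenter opened envelope 3) = (1/36) / (1/6) = 1/6.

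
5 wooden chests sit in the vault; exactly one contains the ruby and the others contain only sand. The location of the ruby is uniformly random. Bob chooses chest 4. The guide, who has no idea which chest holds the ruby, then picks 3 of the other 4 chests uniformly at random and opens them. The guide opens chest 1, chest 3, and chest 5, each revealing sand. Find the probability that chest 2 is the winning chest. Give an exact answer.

Because the guide chose which chests to open without knowing where the ruby is, the choice is independent of the prize location. Learning that none of the 3 opened chests holds the ruby simply rules out those 3 locations and leaves the remaining 2 chests still equally likely by symmetry.
So P(the ruby in chest 2) = 1/2.

1/2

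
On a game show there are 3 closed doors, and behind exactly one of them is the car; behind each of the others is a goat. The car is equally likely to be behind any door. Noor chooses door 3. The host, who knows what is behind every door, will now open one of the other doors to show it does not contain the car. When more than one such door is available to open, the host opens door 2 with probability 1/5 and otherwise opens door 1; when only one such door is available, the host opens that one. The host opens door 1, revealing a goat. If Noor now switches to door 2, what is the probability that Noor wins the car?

Apply Bayes' rule, conditioning on where the car actually is.
If it is behind door 1 (prior 1/3): the host opened door 1, so this case is ruled out; weight (1/3)·0 = 0.
If it is behind door 2 (prior 1/3): only door 1 is available, probability 1; weight (1/3)·1 = 1/3.
If it is behind door 3 (prior 1/3): door 2 is available but not opened, probability 4/5; weight (1/3)·(4/5) = 4/15.
The weights sum to 3/5.
So P(the car behind door 2 | the host opened door 1) = (1/3) / (3/5) = 5/9.

5/9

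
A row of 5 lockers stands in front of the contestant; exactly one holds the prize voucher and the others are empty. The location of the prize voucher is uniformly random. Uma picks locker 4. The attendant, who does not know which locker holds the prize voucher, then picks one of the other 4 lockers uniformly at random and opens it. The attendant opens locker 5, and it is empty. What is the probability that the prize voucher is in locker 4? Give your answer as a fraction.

Because the attendant chose which locker to open without knowing where the prize voucher is, the choice is independent of the prize location. Learning that locker 5 does not hold the prize voucher simply rules out that one location and leaves the remaining 4 lockers still equally likely by symmetry.
So P(the prize voucher in locker 4) = 1/4.

1/4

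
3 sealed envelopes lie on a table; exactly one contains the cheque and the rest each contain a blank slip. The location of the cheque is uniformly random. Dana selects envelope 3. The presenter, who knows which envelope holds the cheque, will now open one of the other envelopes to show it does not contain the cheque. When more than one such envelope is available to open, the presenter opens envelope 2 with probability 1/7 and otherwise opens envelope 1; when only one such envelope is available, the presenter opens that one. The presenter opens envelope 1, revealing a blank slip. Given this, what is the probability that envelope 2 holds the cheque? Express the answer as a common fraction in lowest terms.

7/13

Apply Bayes' rule, conditioning on where the cheque actually is.
If it is in envelope 1 (prior 1/3): the presenter opened envelope 1, so this case is ruled out; weight (1/3)·0 = 0.
If it is in envelope 2 (prior 1/3): only envelope 1 is available, probability 1; weight (1/3)·1 = 1/3.
If it is in envelope 3 (prior 1/3): envelope 2 is available but not opened, probability 6/7; weight (1/3)·(6/7) = 2/7.
The weights sum to 13/21.
So P(the cheque in envelope 2 | the presenter opened envelope 1) = (1/3) / (13/21) = 7/13.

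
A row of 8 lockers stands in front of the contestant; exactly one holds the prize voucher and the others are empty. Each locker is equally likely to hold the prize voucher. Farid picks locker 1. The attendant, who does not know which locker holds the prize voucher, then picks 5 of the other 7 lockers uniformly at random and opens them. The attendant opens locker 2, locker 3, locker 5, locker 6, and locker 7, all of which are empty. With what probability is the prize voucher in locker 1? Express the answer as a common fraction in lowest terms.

Consider each possible location of the prize voucher in turn.
If it is in any of lockers 1, 4, and 8 (prior 1/8 each): the attendant picks exactly this set with probability 1/21 regardless, and none is the prize; weight (1/8)·(1/21) = 1/168 each.
If it is in any of lockers 2, 3, 5, 6, and 7 (prior 1/8 each): that locker was opened and seen not to hold the prize — ruled out; weight (1/8)·0 = 0 each.
The weights sum to 1/56.
So P(the prize voucher in locker 1 | the attendant opened locker 2, locker 3, locker 5, locker 6, and locker 7) = (1/168) / (1/56) = 1/3.

1/3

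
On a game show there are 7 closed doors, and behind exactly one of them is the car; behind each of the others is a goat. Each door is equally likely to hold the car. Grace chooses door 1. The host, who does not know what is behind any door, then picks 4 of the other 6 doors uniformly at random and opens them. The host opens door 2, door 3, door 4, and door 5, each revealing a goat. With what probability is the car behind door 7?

Condition on the true location of the car.
If it is behind any of doors 1, 6, and 7 (prior 1/7 each): the host picks exactly this set with probability 1/15 regardless, and none is the prize; weight (1/7)·(1/15) = 1/105 each.
If it is behind any of doors 2, 3, 4, and 5 (prior 1/7 each): that door was opened and seen not to hold the prize — ruled out; weight (1/7)·0 = 0 each.
The weights sum to 1/35.
So P(the car behind door 7 | the host opened door 2, door 3, door 4, and door 5) = (1/105) / (1/35) = 1/3.

1/3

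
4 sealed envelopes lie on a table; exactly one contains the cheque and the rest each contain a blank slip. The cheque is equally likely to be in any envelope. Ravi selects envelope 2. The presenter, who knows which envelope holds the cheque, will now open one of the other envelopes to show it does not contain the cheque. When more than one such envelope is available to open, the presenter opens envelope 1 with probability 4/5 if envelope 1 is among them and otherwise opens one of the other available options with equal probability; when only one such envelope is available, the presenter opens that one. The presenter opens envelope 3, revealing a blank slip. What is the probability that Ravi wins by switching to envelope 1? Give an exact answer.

5/8

Consider each possible location of the cheque in turn.
If it is in envelope 1 (prior 1/4): envelope 1 holds the prize so is unavailable; the presenter chooses uniformly among the 2 others, probability 1/2; weight (1/4)·(1/2) = 1/8.
If it is in envelope 2 (prior 1/4): envelope 1 is available but not opened; envelope 3 gets probability (1 − 4/5)/2 = 1/10; weight (1/4)·(1/10) = 1/40.
If it is in envelope 3 (prior 1/4): the presenter opened envelope 3, so this case is ruled out; weight (1/4)·0 = 0.
If it is in envelope 4 (prior 1/4): envelope 1 is available but not opened, probability 1/5; weight (1/4)·(1/5) = 1/20.
The weights sum to 1/5.
So P(the cheque in envelope 1 | the presenter opened envelope 3) = (1/8) / (1/5) = 5/8.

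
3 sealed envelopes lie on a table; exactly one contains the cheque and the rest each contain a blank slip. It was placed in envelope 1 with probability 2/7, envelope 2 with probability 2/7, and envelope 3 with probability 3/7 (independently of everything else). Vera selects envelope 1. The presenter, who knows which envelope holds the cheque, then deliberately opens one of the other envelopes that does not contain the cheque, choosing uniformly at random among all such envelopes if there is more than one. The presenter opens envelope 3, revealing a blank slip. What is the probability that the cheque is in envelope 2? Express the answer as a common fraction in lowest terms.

Consider each possible location of the cheque in turn.
If it is in envelope 1 (prior 2/7): the presenter has 2 equally likely choices, so probability 1/2; weight (2/7)·(1/2) = 1/7.
If it is in envelope 2 (prior 2/7): the presenter has no choice, probability 1; weight (2/7)·1 = 2/7.
If it is in envelope 3 (prior 3/7): the presenter opened envelope 3, so this case is ruled out; weight (3/7)·0 = 0.
The weights sum to 3/7.
So P(the cheque in envelope 2 | the presenter opened envelope 3) = (2/7) / (3/7) = 2/3.

2/3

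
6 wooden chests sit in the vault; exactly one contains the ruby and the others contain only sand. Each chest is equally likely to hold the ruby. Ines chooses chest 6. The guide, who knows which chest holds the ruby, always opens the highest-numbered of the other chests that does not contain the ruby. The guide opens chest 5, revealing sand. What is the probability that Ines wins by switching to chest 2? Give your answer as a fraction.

Apply Bayes' rule, conditioning on where the ruby actually is.
If it is in any of chests 1, 2, 3, 4, and 6 (prior 1/6 each): chest 5 is the highest-numbered option available, probability 1; weight (1/6)·1 = 1/6 each.
If it is in chest 5 (prior 1/6): the guide opened chest 5, so this case is ruled out; weight (1/6)·0 = 0.
The weights sum to 5/6.
So P(the ruby in chest 2 | the guide opened chest 5) = (1/6) / (5/6) = 1/5.

1/5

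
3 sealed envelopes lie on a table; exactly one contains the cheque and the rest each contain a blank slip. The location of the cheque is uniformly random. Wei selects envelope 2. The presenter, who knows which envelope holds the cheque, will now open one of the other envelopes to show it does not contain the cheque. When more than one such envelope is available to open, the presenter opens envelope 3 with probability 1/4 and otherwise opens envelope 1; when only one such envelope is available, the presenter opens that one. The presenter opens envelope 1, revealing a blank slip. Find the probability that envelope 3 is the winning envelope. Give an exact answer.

Apply Bayes' rule, conditioning on where the cheque actually is.
If it is in envelope 1 (prior 1/3): the presenter opened envelope 1, so this case is ruled out; weight (1/3)·0 = 0.
If it is in envelope 2 (prior 1/3): envelope 3 is available but not opened, probability 3/4; weight (1/3)·(3/4) = 1/4.
If it is in envelope 3 (prior 1/3): only envelope 1 is available, probability 1; weight (1/3)·1 = 1/3.
The weights sum to 7/12.
So P(the cheque in envelope 3 | the presenter opened envelope 1) = (1/3) / (7/12) = 4/7.

4/7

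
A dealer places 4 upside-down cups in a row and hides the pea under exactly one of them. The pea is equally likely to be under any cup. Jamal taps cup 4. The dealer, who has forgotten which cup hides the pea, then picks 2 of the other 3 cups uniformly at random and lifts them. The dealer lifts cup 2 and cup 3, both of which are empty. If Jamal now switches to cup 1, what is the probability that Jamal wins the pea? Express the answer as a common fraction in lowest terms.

Condition on the true location of the pea.
If it is under either of cups 1 and 4 (prior 1/4 each): the dealer picks exactly this set with probability 1/3 regardless, and none is the prize; weight (1/4)·(1/3) = 1/12 each.
If it is under either of cups 2 and 3 (prior 1/4 each): that cup was opened and seen not to hold the prize — ruled out; weight (1/4)·0 = 0 each.
The weights sum to 1/6.
So P(the pea under cup 1 | the dealer opened cup 2 and cup 3) = (1/12) / (1/6) = 1/2.

1/2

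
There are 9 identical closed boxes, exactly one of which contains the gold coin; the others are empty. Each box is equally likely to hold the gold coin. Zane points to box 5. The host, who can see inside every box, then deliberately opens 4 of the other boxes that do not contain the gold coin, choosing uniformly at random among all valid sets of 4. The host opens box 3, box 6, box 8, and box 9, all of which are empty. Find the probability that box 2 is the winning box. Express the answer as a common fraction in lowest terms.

Apply Bayes' rule, conditioning on where the gold coin actually is.
If it is in any of boxes 1, 2, 4, and 7 (prior 1/9 each): the host has 35 equally likely choices, so probability 1/35; weight (1/9)·(1/35) = 1/315 each.
If it is in any of boxes 3, 6, 8, and 9 (prior 1/9 each): that box was opened and seen not to hold the prize — ruled out; weight (1/9)·0 = 0 each.
If it is in box 5 (prior 1/9): the host has 70 equally likely choices, so probability 1/70; weight (1/9)·(1/70) = 1/630.
The weights sum to 1/70.
So P(the gold coin in box 2 | the host opened box 3, box 6, box 8, and box 9) = (1/315) / (1/70) = 2/9.

2/9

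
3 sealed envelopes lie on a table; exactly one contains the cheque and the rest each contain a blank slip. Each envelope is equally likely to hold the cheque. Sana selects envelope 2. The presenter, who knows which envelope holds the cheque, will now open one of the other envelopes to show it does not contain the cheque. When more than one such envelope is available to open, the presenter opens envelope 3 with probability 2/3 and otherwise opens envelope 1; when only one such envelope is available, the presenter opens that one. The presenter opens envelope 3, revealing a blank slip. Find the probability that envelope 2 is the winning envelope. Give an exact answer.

Condition on the true location of the cheque.
If it is in envelope 1 (prior 1/3): only envelope 3 is available, probability 1; weight (1/3)·1 = 1/3.
If it is in envelope 2 (prior 1/3): envelope 3 is available, opened with probability 2/3; weight (1/3)·(2/3) = 2/9.
If it is in envelope 3 (prior 1/3): the presenter opened envelope 3, so this case is ruled out; weight (1/3)·0 = 0.
The weights sum to 5/9.
So P(the cheque in envelope 2 | the presenter opened envelope 3) = (2/9) / (5/9) = 2/5.

2/5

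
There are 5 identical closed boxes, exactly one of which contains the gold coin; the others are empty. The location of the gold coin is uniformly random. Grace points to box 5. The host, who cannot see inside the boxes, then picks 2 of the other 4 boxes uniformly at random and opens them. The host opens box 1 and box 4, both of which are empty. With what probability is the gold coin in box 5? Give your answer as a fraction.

1/3

Apply Bayes' rule, conditioning on where the gold coin actually is.
If it is in either of boxes 1 and 4 (prior 1/5 each): that box was opened and seen not to hold the prize — ruled out; weight (1/5)·0 = 0 each.
If it is in any of boxes 2, 3, and 5 (prior 1/5 each): the host picks exactly this set with probability 1/6 regardless, and none is the prize; weight (1/5)·(1/6) = 1/30 each.
The weights sum to 1/10.
So P(the gold coin in box 5 | the host opened box 1 and box 4) = (1/30) / (1/10) = 1/3.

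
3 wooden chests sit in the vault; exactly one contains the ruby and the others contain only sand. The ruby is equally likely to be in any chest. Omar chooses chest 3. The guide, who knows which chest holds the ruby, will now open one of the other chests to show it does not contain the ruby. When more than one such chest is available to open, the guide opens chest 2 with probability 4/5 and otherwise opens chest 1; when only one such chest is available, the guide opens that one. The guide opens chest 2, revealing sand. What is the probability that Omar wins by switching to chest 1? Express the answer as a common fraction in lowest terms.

Condition on the true location of the ruby.
If it is in chest 1 (prior 1/3): only chest 2 is available, probability 1; weight (1/3)·1 = 1/3.
If it is in chest 2 (prior 1/3): the guide opened chest 2, so this case is ruled out; weight (1/3)·0 = 0.
If it is in chest 3 (prior 1/3): chest 2 is available, opened with probability 4/5; weight (1/3)·(4/5) = 4/15.
The weights sum to 3/5.
So P(the ruby in chest 1 | the guide opened chest 2) = (1/3) / (3/5) = 5/9.

5/9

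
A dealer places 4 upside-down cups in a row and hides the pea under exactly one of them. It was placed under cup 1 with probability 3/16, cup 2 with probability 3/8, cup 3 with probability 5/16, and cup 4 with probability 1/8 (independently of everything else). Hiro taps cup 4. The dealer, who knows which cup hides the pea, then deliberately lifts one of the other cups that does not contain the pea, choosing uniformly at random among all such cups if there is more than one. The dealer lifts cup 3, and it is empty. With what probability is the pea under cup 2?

Apply Bayes' rule, conditioning on where the pea actually is.
If it is under cup 1 (prior 3/16): the dealer has 2 equally likely choices, so probability 1/2; weight (3/16)·(1/2) = 3/32.
If it is under cup 2 (prior 3/8): the dealer has 2 equally likely choices, so probability 1/2; weight (3/8)·(1/2) = 3/16.
If it is under cup 3 (prior 5/16): the dealer opened cup 3, so this case is ruled out; weight (5/16)·0 = 0.
If it is under cup 4 (prior 1/8): the dealer has 3 equally likely choices, so probability 1/3; weight (1/8)·(1/3) = 1/24.
The weights sum to 31/96.
So P(the pea under cup 2 | the dealer opened cup 3) = (3/16) / (31/96) = 18/31.

18/31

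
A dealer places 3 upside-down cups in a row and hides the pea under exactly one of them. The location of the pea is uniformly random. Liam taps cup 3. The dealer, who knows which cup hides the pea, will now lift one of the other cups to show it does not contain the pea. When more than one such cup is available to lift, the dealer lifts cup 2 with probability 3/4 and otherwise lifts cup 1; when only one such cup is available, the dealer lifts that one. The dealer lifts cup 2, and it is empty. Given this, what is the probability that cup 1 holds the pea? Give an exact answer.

4/7

Consider each possible location of the pea in turn.
If it is under cup 1 (prior 1/3): only cup 2 is available, probability 1; weight (1/3)·1 = 1/3.
If it is under cup 2 (prior 1/3): the dealer opened cup 2, so this case is ruled out; weight (1/3)·0 = 0.
If it is under cup 3 (prior 1/3): cup 2 is available, opened with probability 3/4; weight (1/3)·(3/4) = 1/4.
The weights sum to 7/12.
So P(the pea under cup 1 | the dealer opened cup 2) = (1/3) / (7/12) = 4/7.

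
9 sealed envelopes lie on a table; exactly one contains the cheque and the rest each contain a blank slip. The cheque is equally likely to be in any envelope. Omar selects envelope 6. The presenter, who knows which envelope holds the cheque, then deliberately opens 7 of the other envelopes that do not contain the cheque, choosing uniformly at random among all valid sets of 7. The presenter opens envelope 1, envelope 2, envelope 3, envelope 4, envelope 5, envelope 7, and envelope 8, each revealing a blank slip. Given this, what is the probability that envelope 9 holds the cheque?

8/9

Apply Bayes' rule, conditioning on where the cheque actually is.
If it is in any of envelopes 1, 2, 3, 4, 5, 7, and 8 (prior 1/9 each): that envelope was opened and seen not to hold the prize — ruled out; weight (1/9)·0 = 0 each.
If it is in envelope 6 (prior 1/9): the presenter has 8 equally likely choices, so probability 1/8; weight (1/9)·(1/8) = 1/72.
If it is in envelope 9 (prior 1/9): the presenter has no choice, probability 1; weight (1/9)·1 = 1/9.
The weights sum to 1/8.
So P(the cheque in envelope 9 | the presenter opened envelope 1, envelope 2, envelope 3, envelope 4, envelope 5, envelope 7, and envelope 8) = (1/9) / (1/8) = 8/9.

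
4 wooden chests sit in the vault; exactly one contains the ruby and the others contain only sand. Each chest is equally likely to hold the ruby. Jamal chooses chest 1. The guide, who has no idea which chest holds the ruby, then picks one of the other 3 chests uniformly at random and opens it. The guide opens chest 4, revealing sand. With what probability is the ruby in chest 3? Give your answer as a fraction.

1/3

Apply Bayes' rule, conditioning on where the ruby actually is.
If it is in any of chests 1, 2, and 3 (prior 1/4 each): the guide picks chest 4 with probability 1/3 regardless, and it is not the prize; weight (1/4)·(1/3) = 1/12 each.
If it is in chest 4 (prior 1/4): the guide opened chest 4, so this case is ruled out; weight (1/4)·0 = 0.
The weights sum to 1/4.
So P(the ruby in chest 3 | the guide opened chest 4) = (1/12) / (1/4) = 1/3.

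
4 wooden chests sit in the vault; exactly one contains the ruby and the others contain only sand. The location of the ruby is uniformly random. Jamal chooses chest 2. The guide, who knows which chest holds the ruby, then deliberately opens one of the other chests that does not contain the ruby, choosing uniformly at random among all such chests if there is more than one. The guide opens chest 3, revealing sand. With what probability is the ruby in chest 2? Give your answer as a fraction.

1/4

Apply Bayes' rule, conditioning on where the ruby actually is.
If it is in either of chests 1 and 4 (prior 1/4 each): the guide has 2 equally likely choices, so probability 1/2; weight (1/4)·(1/2) = 1/8 each.
If it is in chest 2 (prior 1/4): the guide has 3 equally likely choices, so probability 1/3; weight (1/4)·(1/3) = 1/12.
If it is in chest 3 (prior 1/4): the guide opened chest 3, so this case is ruled out; weight (1/4)·0 = 0.
The weights sum to 1/3.
So P(the ruby in chest 2 | the guide opened chest 3) = (1/12) / (1/3) = 1/4.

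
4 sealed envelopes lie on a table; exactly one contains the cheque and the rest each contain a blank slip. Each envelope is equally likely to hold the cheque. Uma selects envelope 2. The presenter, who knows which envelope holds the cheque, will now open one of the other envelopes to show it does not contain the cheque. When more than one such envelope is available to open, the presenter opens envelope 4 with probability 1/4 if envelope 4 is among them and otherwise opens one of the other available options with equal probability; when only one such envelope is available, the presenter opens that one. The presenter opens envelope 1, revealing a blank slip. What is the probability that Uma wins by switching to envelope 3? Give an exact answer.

6/13

Apply Bayes' rule, conditioning on where the cheque actually is.
If it is in envelope 1 (prior 1/4): the presenter opened envelope 1, so this case is ruled out; weight (1/4)·0 = 0.
If it is in envelope 2 (prior 1/4): envelope 4 is available but not opened; envelope 1 gets probability (1 − 1/4)/2 = 3/8; weight (1/4)·(3/8) = 3/32.
If it is in envelope 3 (prior 1/4): envelope 4 is available but not opened, probability 3/4; weight (1/4)·(3/4) = 3/16.
If it is in envelope 4 (prior 1/4): envelope 4 holds the prize so is unavailable; the presenter chooses uniformly among the 2 others, probability 1/2; weight (1/4)·(1/2) = 1/8.
The weights sum to 13/32.
So P(the cheque in envelope 3 | the presenter opened envelope 1) = (3/16) / (13/32) = 6/13.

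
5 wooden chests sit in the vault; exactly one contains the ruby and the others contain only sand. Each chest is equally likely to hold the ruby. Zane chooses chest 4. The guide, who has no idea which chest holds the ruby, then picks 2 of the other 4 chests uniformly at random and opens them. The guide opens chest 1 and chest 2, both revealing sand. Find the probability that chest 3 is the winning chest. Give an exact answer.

1/3

Condition on the true location of the ruby.
If it is in either of chests 1 and 2 (prior 1/5 each): that chest was opened and seen not to hold the prize — ruled out; weight (1/5)·0 = 0 each.
If it is in any of chests 3, 4, and 5 (prior 1/5 each): the guide picks exactly this set with probability 1/6 regardless, and none is the prize; weight (1/5)·(1/6) = 1/30 each.
The weights sum to 1/10.
So P(the ruby in chest 3 | the guide opened chest 1 and chest 2) = (1/30) / (1/10) = 1/3.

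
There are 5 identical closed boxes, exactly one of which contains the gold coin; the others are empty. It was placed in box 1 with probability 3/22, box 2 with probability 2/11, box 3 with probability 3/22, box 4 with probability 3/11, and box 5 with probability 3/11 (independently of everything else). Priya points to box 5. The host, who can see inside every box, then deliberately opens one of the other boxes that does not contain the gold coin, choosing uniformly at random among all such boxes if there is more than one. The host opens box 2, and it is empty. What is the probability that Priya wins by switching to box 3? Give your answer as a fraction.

Apply Bayes' rule, conditioning on where the gold coin actually is.
If it is in either of boxes 1 and 3 (prior 3/22 each): the host has 3 equally likely choices, so probability 1/3; weight (3/22)·(1/3) = 1/22 each.
If it is in box 2 (prior 2/11): the host opened box 2, so this case is ruled out; weight (2/11)·0 = 0.
If it is in box 4 (prior 3/11): the host has 3 equally likely choices, so probability 1/3; weight (3/11)·(1/3) = 1/11.
If it is in box 5 (prior 3/11): the host has 4 equally likely choices, so probability 1/4; weight (3/11)·(1/4) = 3/44.
The weights sum to 1/4.
So P(the gold coin in box 3 | the host opened box 2) = (1/22) / (1/4) = 2/11.

2/11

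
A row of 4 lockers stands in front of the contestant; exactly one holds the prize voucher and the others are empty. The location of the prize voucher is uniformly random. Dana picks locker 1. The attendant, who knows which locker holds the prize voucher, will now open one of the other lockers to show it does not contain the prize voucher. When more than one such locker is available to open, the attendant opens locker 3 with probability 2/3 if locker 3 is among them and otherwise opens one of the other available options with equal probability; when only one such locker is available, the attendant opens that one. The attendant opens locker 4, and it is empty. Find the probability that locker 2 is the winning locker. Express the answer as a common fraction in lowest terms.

1/3

Consider each possible location of the prize voucher in turn.
If it is in locker 1 (prior 1/4): locker 3 is available but not opened; locker 4 gets probability (1 − 2/3)/2 = 1/6; weight (1/4)·(1/6) = 1/24.
If it is in locker 2 (prior 1/4): locker 3 is available but not opened, probability 1/3; weight (1/4)·(1/3) = 1/12.
If it is in locker 3 (prior 1/4): locker 3 holds the prize so is unavailable; the attendant chooses uniformly among the 2 others, probability 1/2; weight (1/4)·(1/2) = 1/8.
If it is in locker 4 (prior 1/4): the attendant opened locker 4, so this case is ruled out; weight (1/4)·0 = 0.
The weights sum to 1/4.
So P(the prize voucher in locker 2 | the attendant opened locker 4) = (1/12) / (1/4) = 1/3.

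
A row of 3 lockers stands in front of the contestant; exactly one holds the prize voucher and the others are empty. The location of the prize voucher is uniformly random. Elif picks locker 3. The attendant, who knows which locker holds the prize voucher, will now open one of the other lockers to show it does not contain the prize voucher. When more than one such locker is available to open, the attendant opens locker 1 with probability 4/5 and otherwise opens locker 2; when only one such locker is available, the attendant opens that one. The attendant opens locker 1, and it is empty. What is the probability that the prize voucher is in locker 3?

4/9

Apply Bayes' rule, conditioning on where the prize voucher actually is.
If it is in locker 1 (prior 1/3): the attendant opened locker 1, so this case is ruled out; weight (1/3)·0 = 0.
If it is in locker 2 (prior 1/3): only locker 1 is available, probability 1; weight (1/3)·1 = 1/3.
If it is in locker 3 (prior 1/3): locker 1 is available, opened with probability 4/5; weight (1/3)·(4/5) = 4/15.
The weights sum to 3/5.
So P(the prize voucher in locker 3 | the attendant opened locker 1) = (4/15) / (3/5) = 4/9.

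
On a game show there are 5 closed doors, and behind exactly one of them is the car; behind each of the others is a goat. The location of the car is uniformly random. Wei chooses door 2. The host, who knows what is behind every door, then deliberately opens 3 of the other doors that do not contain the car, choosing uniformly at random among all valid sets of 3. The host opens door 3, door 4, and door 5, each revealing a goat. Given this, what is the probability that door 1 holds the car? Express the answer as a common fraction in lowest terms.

Consider each possible location of the car in turn.
If it is behind door 1 (prior 1/5): the host has no choice, probability 1; weight (1/5)·1 = 1/5.
If it is behind door 2 (prior 1/5): the host has 4 equally likely choices, so probability 1/4; weight (1/5)·(1/4) = 1/20.
If it is behind any of doors 3, 4, and 5 (prior 1/5 each): that door was opened and seen not to hold the prize — ruled out; weight (1/5)·0 = 0 each.
The weights sum to 1/4.
So P(the car behind door 1 | the host opened door 3, door 4, and door 5) = (1/5) / (1/4) = 4/5.

4/5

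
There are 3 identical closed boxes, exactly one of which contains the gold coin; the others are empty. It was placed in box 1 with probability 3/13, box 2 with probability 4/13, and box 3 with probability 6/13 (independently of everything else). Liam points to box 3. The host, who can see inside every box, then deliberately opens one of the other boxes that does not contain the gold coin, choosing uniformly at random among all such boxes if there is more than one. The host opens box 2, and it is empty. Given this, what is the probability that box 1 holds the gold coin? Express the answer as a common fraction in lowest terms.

1/2

Consider each possible location of the gold coin in turn.
If it is in box 1 (prior 3/13): the host has no choice, probability 1; weight (3/13)·1 = 3/13.
If it is in box 2 (prior 4/13): the host opened box 2, so this case is ruled out; weight (4/13)·0 = 0.
If it is in box 3 (prior 6/13): the host has 2 equally likely choices, so probability 1/2; weight (6/13)·(1/2) = 3/13.
The weights sum to 6/13.
So P(the gold coin in box 1 | the host opened box 2) = (3/13) / (6/13) = 1/2.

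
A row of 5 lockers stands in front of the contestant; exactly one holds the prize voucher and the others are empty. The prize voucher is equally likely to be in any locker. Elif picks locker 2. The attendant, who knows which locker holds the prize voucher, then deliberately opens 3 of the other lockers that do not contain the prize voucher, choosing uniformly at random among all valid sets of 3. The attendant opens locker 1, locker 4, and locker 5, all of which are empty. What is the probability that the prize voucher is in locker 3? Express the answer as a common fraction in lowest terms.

4/5

Apply Bayes' rule, conditioning on where the prize voucher actually is.
If it is in any of lockers 1, 4, and 5 (prior 1/5 each): that locker was opened and seen not to hold the prize — ruled out; weight (1/5)·0 = 0 each.
If it is in locker 2 (prior 1/5): the attendant has 4 equally likely choices, so probability 1/4; weight (1/5)·(1/4) = 1/20.
If it is in locker 3 (prior 1/5): the attendant has no choice, probability 1; weight (1/5)·1 = 1/5.
The weights sum to 1/4.
So P(the prize voucher in locker 3 | the attendant opened locker 1, locker 4, and locker 5) = (1/5) / (1/4) = 4/5.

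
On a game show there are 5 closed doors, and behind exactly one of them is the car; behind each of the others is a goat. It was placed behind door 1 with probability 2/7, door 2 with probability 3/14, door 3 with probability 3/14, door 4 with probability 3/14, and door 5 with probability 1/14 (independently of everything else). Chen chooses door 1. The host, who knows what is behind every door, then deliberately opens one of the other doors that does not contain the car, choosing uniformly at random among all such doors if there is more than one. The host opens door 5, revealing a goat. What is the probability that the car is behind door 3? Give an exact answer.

1/4

Consider each possible location of the car in turn.
If it is behind door 1 (prior 2/7): the host has 4 equally likely choices, so probability 1/4; weight (2/7)·(1/4) = 1/14.
If it is behind any of doors 2, 3, and 4 (prior 3/14 each): the host has 3 equally likely choices, so probability 1/3; weight (3/14)·(1/3) = 1/14 each.
If it is behind door 5 (prior 1/14): the host opened door 5, so this case is ruled out; weight (1/14)·0 = 0.
The weights sum to 2/7.
So P(the car behind door 3 | the host opened door 5) = (1/14) / (2/7) = 1/4.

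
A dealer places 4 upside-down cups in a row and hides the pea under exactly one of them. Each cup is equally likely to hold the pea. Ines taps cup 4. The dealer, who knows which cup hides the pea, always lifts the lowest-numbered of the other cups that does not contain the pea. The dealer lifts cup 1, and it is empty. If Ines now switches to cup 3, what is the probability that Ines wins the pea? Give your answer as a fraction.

Condition on the true location of the pea.
If it is under cup 1 (prior 1/4): the dealer opened cup 1, so this case is ruled out; weight (1/4)·0 = 0.
If it is under any of cups 2, 3, and 4 (prior 1/4 each): cup 1 is the lowest-numbered option available, probability 1; weight (1/4)·1 = 1/4 each.
The weights sum to 3/4.
So P(the pea under cup 3 | the dealer opened cup 1) = (1/4) / (3/4) = 1/3.

1/3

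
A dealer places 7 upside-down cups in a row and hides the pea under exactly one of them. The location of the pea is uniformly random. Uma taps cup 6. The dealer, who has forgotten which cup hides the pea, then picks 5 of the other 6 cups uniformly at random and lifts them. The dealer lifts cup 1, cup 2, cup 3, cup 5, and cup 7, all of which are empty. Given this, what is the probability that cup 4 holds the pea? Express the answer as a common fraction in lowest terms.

1/2

Because the dealer chose which cups to lift without knowing where the pea is, the choice is independent of the prize location. Learning that none of the 5 opened cups holds the pea simply rules out those 5 locations and leaves the remaining 2 cups still equally likely by symmetry.
So P(the pea under cup 4) = 1/2.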